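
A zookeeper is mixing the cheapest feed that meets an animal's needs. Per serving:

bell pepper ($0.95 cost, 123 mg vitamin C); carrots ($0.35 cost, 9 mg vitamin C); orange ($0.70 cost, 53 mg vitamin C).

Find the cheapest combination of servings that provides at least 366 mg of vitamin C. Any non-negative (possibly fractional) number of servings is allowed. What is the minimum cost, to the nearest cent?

$2.83

Cost per mg of vitamin C: bell pepper $0.0077, orange $0.0132, carrots $0.0389.
With no serving limits, use only bell pepper: 366 mg / 123 mg = 2.976 servings × $0.95 = $2.83.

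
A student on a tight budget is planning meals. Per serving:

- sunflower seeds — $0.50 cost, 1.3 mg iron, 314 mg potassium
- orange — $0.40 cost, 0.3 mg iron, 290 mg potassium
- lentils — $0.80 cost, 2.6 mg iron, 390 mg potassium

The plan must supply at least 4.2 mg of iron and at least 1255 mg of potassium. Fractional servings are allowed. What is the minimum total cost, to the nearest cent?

$1.93

Minimising a linear cost over {iron ≥ 4.2, potassium ≥ 1255, servings ≥ 0} — the optimum is at a vertex, using one or two foods.
sunflower seeds only: max(4.2/1.3, 1255/314) = 3.997 servings → $2.00.
orange only: max(4.2/0.3, 1255/290) = 14 servings → $5.60.
lentils only: max(4.2/2.6, 1255/390) = 3.218 servings → $2.57.
sunflower seeds + orange with both tight: 2.976 servings and 1.106 servings → $1.93.
sunflower seeds + lentils: the both-tight solution has a negative serving — not a feasible corner.
orange + lentils with both tight: 2.551 servings and 1.321 servings → $2.08.
Cheapest feasible corner: $1.93.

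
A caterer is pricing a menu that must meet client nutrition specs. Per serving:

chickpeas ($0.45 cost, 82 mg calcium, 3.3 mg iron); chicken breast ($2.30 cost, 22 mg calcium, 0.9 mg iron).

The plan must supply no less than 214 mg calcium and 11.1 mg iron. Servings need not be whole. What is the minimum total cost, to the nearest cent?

This is a tiny linear program; its minimum lies at a vertex of the feasible set. List the vertices and price them.
chickpeas only: max(214/82, 11.1/3.3) = 3.364 servings → $1.51.
chicken breast only: max(214/22, 11.1/0.9) = 12.33 servings → $28.37.
chickpeas + chicken breast: intersection lies outside the first quadrant.
Cheapest feasible corner: $1.51.

$1.51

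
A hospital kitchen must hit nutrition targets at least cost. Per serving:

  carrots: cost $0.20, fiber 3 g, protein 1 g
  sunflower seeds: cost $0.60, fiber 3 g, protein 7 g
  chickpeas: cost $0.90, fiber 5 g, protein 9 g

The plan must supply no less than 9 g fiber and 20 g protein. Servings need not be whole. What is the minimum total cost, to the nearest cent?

Two binding constraints pin down two serving amounts, so the optimal mix uses at most two foods. The candidates are each food alone (scaled to the tighter of fiber/protein) and each pair with both constraints tight.
carrots only: max(9/3, 20/1) = 20 servings → $4.00.
sunflower seeds only: max(9/3, 20/7) = 3 servings → $1.80.
chickpeas only: max(9/5, 20/9) = 2.222 servings → $2.00.
carrots + sunflower seeds with both tight: 0.1667 servings and 2.833 servings → $1.73.
carrots + chickpeas with both targets exact would need a negative amount; discard.
sunflower seeds + chickpeas with both tight: 2.375 servings and 0.375 servings → $1.76.
The minimum over all feasible corners is $1.73.

$1.73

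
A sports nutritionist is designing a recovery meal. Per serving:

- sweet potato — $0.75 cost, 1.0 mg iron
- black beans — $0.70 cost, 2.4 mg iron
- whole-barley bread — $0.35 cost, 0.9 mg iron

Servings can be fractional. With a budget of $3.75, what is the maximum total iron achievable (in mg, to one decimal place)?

Iron per dollar: black beans 3.429, whole-barley bread 2.571, sweet potato 1.333.
With no serving limits, spend the whole cost allowance on black beans: $3.75 / $0.70 × 2.4 mg = 12.9 mg.

12.9 mg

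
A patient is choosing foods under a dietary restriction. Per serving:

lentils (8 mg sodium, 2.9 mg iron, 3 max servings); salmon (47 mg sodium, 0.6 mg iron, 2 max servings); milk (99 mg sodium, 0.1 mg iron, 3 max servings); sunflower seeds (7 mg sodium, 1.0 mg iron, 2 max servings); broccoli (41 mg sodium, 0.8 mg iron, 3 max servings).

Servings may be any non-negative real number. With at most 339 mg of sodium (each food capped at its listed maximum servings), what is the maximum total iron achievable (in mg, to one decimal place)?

14.4 mg

Iron per mg sodium: lentils 0.3625, sunflower seeds 0.1429, broccoli 0.01951, salmon 0.01277, milk 0.00101.
Take 3 servings of lentils: uses 24 mg sodium, +8.7 mg iron (running total 8.7 mg).
Take 2 servings of sunflower seeds: uses 14 mg sodium, +2.0 mg iron (running total 10.7 mg).
Take 3 servings of broccoli: uses 123 mg sodium, +2.4 mg iron (running total 13.1 mg).
Take 2 servings of salmon: uses 94 mg sodium, +1.2 mg iron (running total 14.3 mg).
Take 0.8485 servings of milk: uses 84 mg sodium, +0.1 mg iron (running total 14.4 mg).
Filling greedily by iron-per-mg sodium is optimal for one linear limit, giving 14.4 mg.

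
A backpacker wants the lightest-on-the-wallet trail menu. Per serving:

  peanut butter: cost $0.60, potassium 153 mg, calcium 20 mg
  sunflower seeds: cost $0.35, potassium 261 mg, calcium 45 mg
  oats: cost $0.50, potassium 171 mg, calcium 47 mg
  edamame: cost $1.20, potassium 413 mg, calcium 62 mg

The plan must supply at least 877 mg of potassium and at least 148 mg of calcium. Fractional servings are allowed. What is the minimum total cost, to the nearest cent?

peanut butter only: max(877/153, 148/20) = 7.4 servings → $4.44.
sunflower seeds only: max(877/261, 148/45) = 3.36 servings → $1.18.
oats only: max(877/171, 148/47) = 5.129 servings → $2.56.
edamame only: max(877/413, 148/62) = 2.387 servings → $2.86.
peanut butter + sunflower seeds with both tight: 0.5027 servings and 3.065 servings → $1.37.
peanut butter + oats with both tight: 4.219 servings and 1.353 servings → $3.21.
peanut butter + edamame: intersection lies outside the first quadrant.
sunflower seeds + oats: the both-tight solution has a negative serving — not a feasible corner.
sunflower seeds + edamame with both tight: 2.809 servings and 0.3483 servings → $1.40.
oats + edamame with both tight: 0.7663 servings and 1.806 servings → $2.55.
The minimum over all feasible corners is $1.18.

$1.18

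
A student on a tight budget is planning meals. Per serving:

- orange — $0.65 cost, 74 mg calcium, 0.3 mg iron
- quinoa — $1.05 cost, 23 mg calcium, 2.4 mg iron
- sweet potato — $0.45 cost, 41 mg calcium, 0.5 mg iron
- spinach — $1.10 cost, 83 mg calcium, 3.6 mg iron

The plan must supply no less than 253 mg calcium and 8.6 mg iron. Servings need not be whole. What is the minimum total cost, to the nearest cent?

With two linear requirements the optimum uses one or two foods; enumerate the corners.
orange only: max(253/74, 8.6/0.3) = 28.67 servings → $18.63.
quinoa only: max(253/23, 8.6/2.4) = 11 servings → $11.55.
sweet potato only: max(253/41, 8.6/0.5) = 17.2 servings → $7.74.
spinach only: max(253/83, 8.6/3.6) = 3.048 servings → $3.35.
orange + quinoa with both tight: 2.398 servings and 3.284 servings → $5.01.
orange + sweet potato: intersection lies outside the first quadrant.
orange + spinach with both tight: 0.8157 servings and 2.321 servings → $3.08.
quinoa + sweet potato with both tight: 2.602 servings and 4.711 servings → $4.85.
quinoa + spinach: intersection lies outside the first quadrant.
sweet potato + spinach with both tight: 1.857 servings and 2.131 servings → $3.18.
The minimum over all feasible corners is $3.08.

$3.08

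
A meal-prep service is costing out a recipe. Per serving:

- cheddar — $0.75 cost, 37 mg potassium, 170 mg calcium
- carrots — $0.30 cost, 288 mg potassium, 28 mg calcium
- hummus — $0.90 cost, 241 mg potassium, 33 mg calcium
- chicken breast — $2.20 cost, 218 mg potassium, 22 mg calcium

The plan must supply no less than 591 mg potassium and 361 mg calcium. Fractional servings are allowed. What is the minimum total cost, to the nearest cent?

$1.91

Minimising a linear cost over {potassium ≥ 591, calcium ≥ 361, servings ≥ 0} — the optimum is at a vertex, using one or two foods.
cheddar only: max(591/37, 361/170) = 15.97 servings → $11.98.
carrots only: max(591/288, 361/28) = 12.89 servings → $3.87.
hummus only: max(591/241, 361/33) = 10.94 servings → $9.85.
chicken breast only: max(591/218, 361/22) = 16.41 servings → $36.10.
cheddar + carrots with both tight: 1.824 servings and 1.818 servings → $1.91.
cheddar + hummus with both tight: 1.698 servings and 2.192 servings → $3.25.
cheddar + chicken breast with both tight: 1.813 servings and 2.403 servings → $6.65.
carrots + hummus: intersection lies outside the first quadrant.
carrots + chicken breast: intersection lies outside the first quadrant.
hummus + chicken breast: intersection lies outside the first quadrant.
The minimum over all feasible corners is $1.91.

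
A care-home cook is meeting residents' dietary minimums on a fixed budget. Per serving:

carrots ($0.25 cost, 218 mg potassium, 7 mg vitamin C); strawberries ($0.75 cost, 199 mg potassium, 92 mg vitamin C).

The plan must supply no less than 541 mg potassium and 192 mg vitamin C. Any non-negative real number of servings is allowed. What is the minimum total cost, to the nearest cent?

With two linear requirements the optimum uses one or two foods; enumerate the corners.
carrots only: max(541/218, 192/7) = 27.43 servings → $6.86.
strawberries only: max(541/199, 192/92) = 2.719 servings → $2.04.
carrots + strawberries with both tight: 0.6196 servings and 2.04 servings → $1.68.
So the least-cost plan costs $1.68.

$1.68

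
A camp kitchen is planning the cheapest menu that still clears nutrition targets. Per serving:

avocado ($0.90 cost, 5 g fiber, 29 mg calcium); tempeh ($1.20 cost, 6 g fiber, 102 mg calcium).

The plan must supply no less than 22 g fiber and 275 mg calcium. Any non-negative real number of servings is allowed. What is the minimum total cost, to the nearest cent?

avocado only: max(22/5, 275/29) = 9.483 servings → $8.53.
tempeh only: max(22/6, 275/102) = 3.667 servings → $4.40.
avocado + tempeh with both tight: 1.768 servings and 2.193 servings → $4.22.
Cheapest feasible corner: $4.22.

$4.22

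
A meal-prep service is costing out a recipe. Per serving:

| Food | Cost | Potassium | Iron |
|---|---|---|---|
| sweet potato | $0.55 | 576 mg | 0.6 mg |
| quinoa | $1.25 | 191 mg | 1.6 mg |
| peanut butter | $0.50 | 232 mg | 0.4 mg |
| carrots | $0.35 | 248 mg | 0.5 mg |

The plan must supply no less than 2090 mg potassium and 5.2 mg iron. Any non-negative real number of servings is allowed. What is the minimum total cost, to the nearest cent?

The cheapest plan sits at a corner of the feasible region — with two constraints it uses at most two foods.
sweet potato only: max(2090/576, 5.2/0.6) = 8.667 servings → $4.77.
quinoa only: max(2090/191, 5.2/1.6) = 10.94 servings → $13.68.
peanut butter only: max(2090/232, 5.2/0.4) = 13 servings → $6.50.
carrots only: max(2090/248, 5.2/0.5) = 10.4 servings → $3.64.
sweet potato + quinoa with both tight: 2.913 servings and 2.158 servings → $4.30.
sweet potato + peanut butter: the both-tight solution has a negative serving — not a feasible corner.
sweet potato + carrots: the both-tight solution has a negative serving — not a feasible corner.
quinoa + peanut butter with both tight: 1.256 servings and 7.974 servings → $5.56.
quinoa + carrots with both tight: 0.8118 servings and 7.802 servings → $3.75.
peanut butter + carrots: intersection lies outside the first quadrant.
Cheapest feasible corner: $3.64.

$3.64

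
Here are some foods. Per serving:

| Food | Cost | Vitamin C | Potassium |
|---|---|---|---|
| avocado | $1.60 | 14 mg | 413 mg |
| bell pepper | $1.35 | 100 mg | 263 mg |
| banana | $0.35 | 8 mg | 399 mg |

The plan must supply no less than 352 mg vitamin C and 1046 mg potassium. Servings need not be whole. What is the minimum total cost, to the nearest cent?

$4.83

At the optimum either one food covers both requirements or two foods hit both targets exactly; no other combination can be cheaper.
avocado only: max(352/14, 1046/413) = 25.14 servings → $40.23.
bell pepper only: max(352/100, 1046/263) = 3.977 servings → $5.37.
banana only: max(352/8, 1046/399) = 44 servings → $15.40.
avocado + bell pepper with both tight: 0.3196 servings and 3.475 servings → $5.20.
avocado + banana with both targets exact would need a negative amount; discard.
bell pepper + banana with both tight: 3.495 servings and 0.3181 servings → $4.83.
So the least-cost plan costs $4.83.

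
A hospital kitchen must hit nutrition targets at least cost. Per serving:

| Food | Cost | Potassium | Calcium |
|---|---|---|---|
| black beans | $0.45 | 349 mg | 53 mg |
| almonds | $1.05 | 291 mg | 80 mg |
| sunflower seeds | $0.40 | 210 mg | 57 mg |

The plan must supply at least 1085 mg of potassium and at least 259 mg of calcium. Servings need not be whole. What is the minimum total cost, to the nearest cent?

The cheapest plan sits at a corner of the feasible region — with two constraints it uses at most two foods.
black beans only: max(1085/349, 259/53) = 4.887 servings → $2.20.
almonds only: max(1085/291, 259/80) = 3.729 servings → $3.91.
sunflower seeds only: max(1085/210, 259/57) = 5.167 servings → $2.07.
black beans + almonds with both tight: 0.9147 servings and 2.632 servings → $3.17.
black beans + sunflower seeds with both tight: 0.8507 servings and 3.753 servings → $1.88.
almonds + sunflower seeds: intersection lies outside the first quadrant.
Cheapest feasible corner: $1.88.

$1.88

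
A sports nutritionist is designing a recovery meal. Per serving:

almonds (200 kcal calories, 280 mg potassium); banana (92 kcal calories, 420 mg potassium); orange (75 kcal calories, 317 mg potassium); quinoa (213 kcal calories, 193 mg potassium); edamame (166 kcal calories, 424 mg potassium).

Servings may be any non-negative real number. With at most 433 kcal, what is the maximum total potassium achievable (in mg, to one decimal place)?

1976.7 mg

Potassium per kcal: banana 4.565, orange 4.227, edamame 2.554, almonds 1.4, quinoa 0.9061.
With no serving limits, spend the whole calories allowance on banana: 433 kcal / 92 kcal × 420 mg = 1976.7 mg.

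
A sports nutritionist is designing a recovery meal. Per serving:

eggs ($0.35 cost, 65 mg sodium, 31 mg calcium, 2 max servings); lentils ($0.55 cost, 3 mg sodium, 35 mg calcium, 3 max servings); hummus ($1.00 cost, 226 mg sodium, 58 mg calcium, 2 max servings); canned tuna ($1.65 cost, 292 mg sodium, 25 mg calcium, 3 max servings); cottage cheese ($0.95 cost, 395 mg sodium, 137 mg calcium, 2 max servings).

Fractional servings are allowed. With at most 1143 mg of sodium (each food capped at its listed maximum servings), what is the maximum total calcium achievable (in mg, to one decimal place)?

Calcium per mg sodium: lentils 11.67, eggs 0.4769, cottage cheese 0.3468, hummus 0.2566, canned tuna 0.08562.
Take 3 servings of lentils: uses 9 mg sodium, +105.0 mg calcium (running total 105.0 mg).
Take 2 servings of eggs: uses 130 mg sodium, +62.0 mg calcium (running total 167.0 mg).
Take 2 servings of cottage cheese: uses 790 mg sodium, +274.0 mg calcium (running total 441.0 mg).
Take 0.9469 servings of hummus: uses 214 mg sodium, +54.9 mg calcium (running total 495.9 mg).
Filling greedily by calcium-per-mg sodium is optimal for one linear limit, giving 495.9 mg.

495.9 mg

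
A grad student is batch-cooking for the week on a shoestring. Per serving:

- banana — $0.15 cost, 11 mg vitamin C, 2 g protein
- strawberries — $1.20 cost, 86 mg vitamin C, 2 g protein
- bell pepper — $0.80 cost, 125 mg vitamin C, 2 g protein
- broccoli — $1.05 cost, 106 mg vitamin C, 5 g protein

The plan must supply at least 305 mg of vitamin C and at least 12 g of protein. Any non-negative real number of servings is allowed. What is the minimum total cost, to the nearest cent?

A basic optimal solution has at most two foods positive. Try each food alone and each pair with both targets met exactly.
banana only: max(305/11, 12/2) = 27.73 servings → $4.16.
strawberries only: max(305/86, 12/2) = 6 servings → $7.20.
bell pepper only: max(305/125, 12/2) = 6 servings → $4.80.
broccoli only: max(305/106, 12/5) = 2.877 servings → $3.02.
banana + strawberries with both tight: 2.813 servings and 3.187 servings → $4.25.
banana + bell pepper with both tight: 3.904 servings and 2.096 servings → $2.26.
banana + broccoli with both targets exact would need a negative amount; discard.
strawberries + bell pepper: the both-tight solution has a negative serving — not a feasible corner.
strawberries + broccoli with both tight: 1.161 servings and 1.936 servings → $3.43.
bell pepper + broccoli with both tight: 0.6126 servings and 2.155 servings → $2.75.
Cheapest feasible corner: $2.26.

$2.26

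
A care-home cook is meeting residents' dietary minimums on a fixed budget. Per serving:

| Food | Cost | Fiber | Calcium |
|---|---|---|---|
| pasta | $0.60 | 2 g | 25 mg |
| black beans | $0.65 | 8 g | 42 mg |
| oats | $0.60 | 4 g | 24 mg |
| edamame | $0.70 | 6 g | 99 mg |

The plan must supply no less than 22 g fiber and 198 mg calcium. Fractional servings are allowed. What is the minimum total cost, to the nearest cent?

$2.05

For a min-cost LP with two ≥-constraints, a basic feasible solution has at most two positive variables.
pasta only: max(22/2, 198/25) = 11 servings → $6.60.
black beans only: max(22/8, 198/42) = 4.714 servings → $3.06.
oats only: max(22/4, 198/24) = 8.25 servings → $4.95.
edamame only: max(22/6, 198/99) = 3.667 servings → $2.57.
pasta + black beans with both tight: 5.69 servings and 1.328 servings → $4.28.
pasta + oats with both tight: 5.077 servings and 2.962 servings → $4.82.
pasta + edamame: intersection lies outside the first quadrant.
black beans + oats: the both-tight solution has a negative serving — not a feasible corner.
black beans + edamame with both tight: 1.833 servings and 1.222 servings → $2.05.
oats + edamame with both tight: 3.929 servings and 1.048 servings → $3.09.
Cheapest feasible corner: $2.05.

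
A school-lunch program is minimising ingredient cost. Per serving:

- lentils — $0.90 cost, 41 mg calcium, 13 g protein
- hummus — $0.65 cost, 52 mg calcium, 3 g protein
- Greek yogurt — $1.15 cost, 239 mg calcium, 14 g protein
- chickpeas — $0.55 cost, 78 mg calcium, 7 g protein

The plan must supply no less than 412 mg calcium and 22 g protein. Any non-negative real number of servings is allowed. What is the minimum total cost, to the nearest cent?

Minimising a linear cost over {calcium ≥ 412, protein ≥ 22, servings ≥ 0} — the optimum is at a vertex, using one or two foods.
lentils only: max(412/41, 22/13) = 10.05 servings → $9.04.
hummus only: max(412/52, 22/3) = 7.923 servings → $5.15.
Greek yogurt only: max(412/239, 22/14) = 1.724 servings → $1.98.
chickpeas only: max(412/78, 22/7) = 5.282 servings → $2.91.
lentils + hummus: the both-tight solution has a negative serving — not a feasible corner.
lentils + Greek yogurt: intersection lies outside the first quadrant.
lentils + chickpeas: intersection lies outside the first quadrant.
hummus + Greek yogurt: intersection lies outside the first quadrant.
hummus + chickpeas with both targets exact would need a negative amount; discard.
Greek yogurt + chickpeas: intersection lies outside the first quadrant.
The minimum over all feasible corners is $1.98.

$1.98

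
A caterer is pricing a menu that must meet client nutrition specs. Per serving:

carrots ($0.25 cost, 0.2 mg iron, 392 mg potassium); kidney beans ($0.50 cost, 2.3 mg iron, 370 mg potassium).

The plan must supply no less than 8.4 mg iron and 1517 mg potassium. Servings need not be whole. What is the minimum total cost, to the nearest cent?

Minimising a linear cost over {iron ≥ 8.4, potassium ≥ 1517, servings ≥ 0} — the optimum is at a vertex, using one or two foods.
carrots only: max(8.4/0.2, 1517/392) = 42 servings → $10.50.
kidney beans only: max(8.4/2.3, 1517/370) = 4.1 servings → $2.05.
carrots + kidney beans with both tight: 0.4605 servings and 3.612 servings → $1.92.
Cheapest feasible corner: $1.92.

$1.92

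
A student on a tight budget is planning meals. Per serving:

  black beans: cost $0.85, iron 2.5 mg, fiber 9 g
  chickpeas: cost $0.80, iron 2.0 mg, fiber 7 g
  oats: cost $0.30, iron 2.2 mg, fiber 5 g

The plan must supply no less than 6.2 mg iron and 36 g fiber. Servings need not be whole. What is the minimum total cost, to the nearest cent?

Two binding constraints pin down two serving amounts, so the optimal mix uses at most two foods. The candidates are each food alone (scaled to the tighter of iron/fiber) and each pair with both constraints tight.
black beans only: max(6.2/2.5, 36/9) = 4 servings → $3.40.
chickpeas only: max(6.2/2.0, 36/7) = 5.143 servings → $4.11.
oats only: max(6.2/2.2, 36/5) = 7.2 servings → $2.16.
black beans + chickpeas with both targets exact would need a negative amount; discard.
black beans + oats: the both-tight solution has a negative serving — not a feasible corner.
chickpeas + oats with both targets exact would need a negative amount; discard.
So the least-cost plan costs $2.16.

$2.16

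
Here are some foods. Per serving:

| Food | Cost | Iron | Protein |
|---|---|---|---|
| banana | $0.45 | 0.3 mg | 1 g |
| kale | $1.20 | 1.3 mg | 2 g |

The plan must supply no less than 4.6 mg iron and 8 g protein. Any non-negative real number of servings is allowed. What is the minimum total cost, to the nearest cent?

This is a tiny linear program; its minimum lies at a vertex of the feasible set. List the vertices and price them.
banana only: max(4.6/0.3, 8/1) = 15.33 servings → $6.90.
kale only: max(4.6/1.3, 8/2) = 4 servings → $4.80.
banana + kale with both tight: 1.714 servings and 3.143 servings → $4.54.
Cheapest feasible corner: $4.54.

$4.54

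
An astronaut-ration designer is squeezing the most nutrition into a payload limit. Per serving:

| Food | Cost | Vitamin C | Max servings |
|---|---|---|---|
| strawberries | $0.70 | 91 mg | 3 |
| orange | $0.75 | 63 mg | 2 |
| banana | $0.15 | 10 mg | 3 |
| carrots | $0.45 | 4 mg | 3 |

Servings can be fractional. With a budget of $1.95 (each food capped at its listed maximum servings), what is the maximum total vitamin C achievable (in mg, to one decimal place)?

Vitamin C per dollar: strawberries 130, orange 84, banana 66.67, carrots 8.889.
Take 2.786 servings of strawberries: spends $1.95, +253.5 mg vitamin C (running total 253.5 mg).
Filling greedily by vitamin C-per-dollar is optimal for one linear limit, giving 253.5 mg.

253.5 mg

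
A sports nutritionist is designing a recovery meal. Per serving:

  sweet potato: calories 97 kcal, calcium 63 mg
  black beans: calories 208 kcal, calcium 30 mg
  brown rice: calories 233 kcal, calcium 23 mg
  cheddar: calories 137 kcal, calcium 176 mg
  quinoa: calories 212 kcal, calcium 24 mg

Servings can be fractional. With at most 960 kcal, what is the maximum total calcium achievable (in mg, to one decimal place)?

Calcium per kcal: cheddar 1.285, sweet potato 0.6495, black beans 0.1442, quinoa 0.1132, brown rice 0.09871.
With no serving limits, spend the whole calories allowance on cheddar: 960 kcal / 137 kcal × 176 mg = 1233.3 mg.

1233.3 mg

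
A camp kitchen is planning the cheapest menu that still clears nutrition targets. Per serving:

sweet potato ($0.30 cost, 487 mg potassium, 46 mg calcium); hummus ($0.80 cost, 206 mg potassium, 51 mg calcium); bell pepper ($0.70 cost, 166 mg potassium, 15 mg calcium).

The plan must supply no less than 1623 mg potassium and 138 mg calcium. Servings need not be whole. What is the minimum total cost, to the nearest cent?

A basic optimal solution has at most two foods positive. Try each food alone and each pair with both targets met exactly.
sweet potato only: max(1623/487, 138/46) = 3.333 servings → $1.00.
hummus only: max(1623/206, 138/51) = 7.879 servings → $6.30.
bell pepper only: max(1623/166, 138/15) = 9.777 servings → $6.84.
sweet potato + hummus with both targets exact would need a negative amount; discard.
sweet potato + bell pepper: intersection lies outside the first quadrant.
hummus + bell pepper with both targets exact would need a negative amount; discard.
Cheapest feasible corner: $1.00.

$1.00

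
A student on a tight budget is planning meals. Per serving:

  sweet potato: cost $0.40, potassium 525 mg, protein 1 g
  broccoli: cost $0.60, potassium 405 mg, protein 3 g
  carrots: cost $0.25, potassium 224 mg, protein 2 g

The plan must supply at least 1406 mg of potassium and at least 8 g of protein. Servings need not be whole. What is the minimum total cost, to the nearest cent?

$1.34

At the optimum either one food covers both requirements or two foods hit both targets exactly; no other combination can be cheaper.
sweet potato only: max(1406/525, 8/1) = 8 servings → $3.20.
broccoli only: max(1406/405, 8/3) = 3.472 servings → $2.08.
carrots only: max(1406/224, 8/2) = 6.277 servings → $1.57.
sweet potato + broccoli with both tight: 0.8359 servings and 2.388 servings → $1.77.
sweet potato + carrots with both tight: 1.235 servings and 3.383 servings → $1.34.
broccoli + carrots: the both-tight solution has a negative serving — not a feasible corner.
So the least-cost plan costs $1.34.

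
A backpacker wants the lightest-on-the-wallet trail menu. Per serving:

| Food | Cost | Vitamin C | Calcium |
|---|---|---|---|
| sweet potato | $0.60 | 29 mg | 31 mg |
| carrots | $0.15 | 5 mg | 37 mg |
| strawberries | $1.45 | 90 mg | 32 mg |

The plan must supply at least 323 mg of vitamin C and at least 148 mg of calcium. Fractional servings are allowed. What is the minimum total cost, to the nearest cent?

$5.27

An LP optimum is at a vertex; with two nutrient constraints at most two foods are used. Check each candidate.
sweet potato only: max(323/29, 148/31) = 11.14 servings → $6.68.
carrots only: max(323/5, 148/37) = 64.6 servings → $9.69.
strawberries only: max(323/90, 148/32) = 4.625 servings → $6.71.
sweet potato + carrots with both targets exact would need a negative amount; discard.
sweet potato + strawberries with both tight: 1.603 servings and 3.073 servings → $5.42.
carrots + strawberries with both tight: 0.9413 servings and 3.537 servings → $5.27.
Cheapest feasible corner: $5.27.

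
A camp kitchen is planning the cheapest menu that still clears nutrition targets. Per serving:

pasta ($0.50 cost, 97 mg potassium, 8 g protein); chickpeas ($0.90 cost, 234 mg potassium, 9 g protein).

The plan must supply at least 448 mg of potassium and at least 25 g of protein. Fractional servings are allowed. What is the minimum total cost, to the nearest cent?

pasta only: max(448/97, 25/8) = 4.619 servings → $2.31.
chickpeas only: max(448/234, 25/9) = 2.778 servings → $2.50.
pasta + chickpeas with both tight: 1.82 servings and 1.16 servings → $1.95.
So the least-cost plan costs $1.95.

$1.95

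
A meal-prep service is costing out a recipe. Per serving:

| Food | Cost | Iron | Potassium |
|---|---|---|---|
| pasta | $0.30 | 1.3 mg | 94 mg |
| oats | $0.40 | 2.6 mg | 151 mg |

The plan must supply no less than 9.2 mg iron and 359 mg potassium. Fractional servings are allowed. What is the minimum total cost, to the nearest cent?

Compare the cost at each extreme point of the feasible region.
pasta only: max(9.2/1.3, 359/94) = 7.077 servings → $2.12.
oats only: max(9.2/2.6, 359/151) = 3.538 servings → $1.42.
pasta + oats with both targets exact would need a negative amount; discard.
So the least-cost plan costs $1.42.

$1.42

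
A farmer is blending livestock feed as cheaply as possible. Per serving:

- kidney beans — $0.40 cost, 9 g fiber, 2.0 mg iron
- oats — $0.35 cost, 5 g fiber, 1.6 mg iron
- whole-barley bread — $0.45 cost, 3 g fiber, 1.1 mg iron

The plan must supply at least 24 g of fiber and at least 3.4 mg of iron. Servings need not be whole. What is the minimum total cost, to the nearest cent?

$1.07

This is a tiny linear program; its minimum lies at a vertex of the feasible set. List the vertices and price them.
kidney beans only: max(24/9, 3.4/2.0) = 2.667 servings → $1.07.
oats only: max(24/5, 3.4/1.6) = 4.8 servings → $1.68.
whole-barley bread only: max(24/3, 3.4/1.1) = 8 servings → $3.60.
kidney beans + oats with both targets exact would need a negative amount; discard.
kidney beans + whole-barley bread with both targets exact would need a negative amount; discard.
oats + whole-barley bread with both targets exact would need a negative amount; discard.
The minimum over all feasible corners is $1.07.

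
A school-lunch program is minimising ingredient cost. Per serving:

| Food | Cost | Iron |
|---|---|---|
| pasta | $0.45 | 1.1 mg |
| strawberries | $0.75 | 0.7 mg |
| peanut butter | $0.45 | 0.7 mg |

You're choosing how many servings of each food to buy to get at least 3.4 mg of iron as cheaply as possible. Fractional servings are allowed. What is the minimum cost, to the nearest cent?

Cost per mg of iron: pasta $0.4091, peanut butter $0.6429, strawberries $1.0714.
With no serving limits, use only pasta: 3.4 mg / 1.1 mg = 3.091 servings × $0.45 = $1.39.

$1.39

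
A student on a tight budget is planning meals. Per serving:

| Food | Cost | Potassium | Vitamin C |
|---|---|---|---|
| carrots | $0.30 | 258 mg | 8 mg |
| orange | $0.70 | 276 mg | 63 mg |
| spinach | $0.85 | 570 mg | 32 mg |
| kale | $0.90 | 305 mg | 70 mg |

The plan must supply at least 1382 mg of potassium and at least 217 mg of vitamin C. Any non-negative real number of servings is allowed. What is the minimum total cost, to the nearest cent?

$2.82

Compare the cost at each extreme point of the feasible region.
carrots only: max(1382/258, 217/8) = 27.12 servings → $8.14.
orange only: max(1382/276, 217/63) = 5.007 servings → $3.51.
spinach only: max(1382/570, 217/32) = 6.781 servings → $5.76.
kale only: max(1382/305, 217/70) = 4.531 servings → $4.08.
carrots + orange with both tight: 1.935 servings and 3.199 servings → $2.82.
carrots + spinach with both targets exact would need a negative amount; discard.
carrots + kale with both tight: 1.956 servings and 2.876 servings → $3.18.
orange + spinach with both tight: 2.935 servings and 1.004 servings → $2.91.
orange + kale: the both-tight solution has a negative serving — not a feasible corner.
spinach + kale with both tight: 1.014 servings and 2.637 servings → $3.23.
The minimum over all feasible corners is $2.82.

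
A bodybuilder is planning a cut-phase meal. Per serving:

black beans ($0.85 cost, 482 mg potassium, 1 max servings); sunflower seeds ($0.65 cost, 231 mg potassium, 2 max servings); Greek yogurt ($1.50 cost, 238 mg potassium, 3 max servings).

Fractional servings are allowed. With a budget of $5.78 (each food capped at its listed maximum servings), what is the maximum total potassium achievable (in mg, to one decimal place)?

Potassium per dollar: black beans 567.1, sunflower seeds 355.4, Greek yogurt 158.7.
Take 1 serving of black beans: spends $0.85, +482.0 mg potassium (running total 482.0 mg).
Take 2 servings of sunflower seeds: spends $1.30, +462.0 mg potassium (running total 944.0 mg).
Take 2.42 servings of Greek yogurt: spends $3.63, +576.0 mg potassium (running total 1520.0 mg).
Filling greedily by potassium-per-dollar is optimal for one linear limit, giving 1520.0 mg.

1520.0 mg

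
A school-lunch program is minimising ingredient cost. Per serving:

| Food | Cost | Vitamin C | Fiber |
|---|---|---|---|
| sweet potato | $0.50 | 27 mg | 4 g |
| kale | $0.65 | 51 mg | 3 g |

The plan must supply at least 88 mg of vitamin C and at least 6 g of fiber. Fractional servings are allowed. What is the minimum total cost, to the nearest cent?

$1.17

Check every corner: each single food scaled to meet both minima, and each pair solved so both constraints bind.
sweet potato only: max(88/27, 6/4) = 3.259 servings → $1.63.
kale only: max(88/51, 6/3) = 2 servings → $1.30.
sweet potato + kale with both tight: 0.3415 servings and 1.545 servings → $1.17.
So the least-cost plan costs $1.17.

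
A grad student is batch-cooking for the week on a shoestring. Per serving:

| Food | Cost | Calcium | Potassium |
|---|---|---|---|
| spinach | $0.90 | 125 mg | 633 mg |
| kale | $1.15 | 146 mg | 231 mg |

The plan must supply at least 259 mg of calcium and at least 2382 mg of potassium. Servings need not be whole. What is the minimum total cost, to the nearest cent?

A basic optimal solution has at most two foods positive. Try each food alone and each pair with both targets met exactly.
spinach only: max(259/125, 2382/633) = 3.763 servings → $3.39.
kale only: max(259/146, 2382/231) = 10.31 servings → $11.86.
spinach + kale with both targets exact would need a negative amount; discard.
The minimum over all feasible corners is $3.39.

$3.39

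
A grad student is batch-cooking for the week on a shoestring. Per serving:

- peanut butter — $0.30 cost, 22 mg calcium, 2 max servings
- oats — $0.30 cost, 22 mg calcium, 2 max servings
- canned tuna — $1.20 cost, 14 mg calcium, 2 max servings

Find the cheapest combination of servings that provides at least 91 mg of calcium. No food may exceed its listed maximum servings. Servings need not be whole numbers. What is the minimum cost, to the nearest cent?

$1.46

Cost per mg of calcium: peanut butter $0.0136, oats $0.0136, canned tuna $0.0857.
Take 2 servings of peanut butter: +44.0 mg calcium for $0.60 (total $0.60, still need 47.0 mg).
Take 2 servings of oats: +44.0 mg calcium for $0.60 (total $1.20, still need 3.0 mg).
Take 0.2143 servings of canned tuna: +3.0 mg calcium for $0.26 (total $1.46, still need 0.0 mg).
Greedy by cheapest-per-mg is optimal for a single linear constraint, so the minimum cost is $1.46.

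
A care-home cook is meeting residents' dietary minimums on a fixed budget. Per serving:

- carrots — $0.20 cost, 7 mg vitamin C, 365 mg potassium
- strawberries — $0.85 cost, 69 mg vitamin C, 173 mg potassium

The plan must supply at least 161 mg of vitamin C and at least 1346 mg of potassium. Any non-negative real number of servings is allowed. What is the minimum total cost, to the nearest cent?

Compare the cost at each extreme point of the feasible region.
carrots only: max(161/7, 1346/365) = 23 servings → $4.60.
strawberries only: max(161/69, 1346/173) = 7.78 servings → $6.61.
carrots + strawberries with both tight: 2.712 servings and 2.058 servings → $2.29.
The minimum over all feasible corners is $2.29.

$2.29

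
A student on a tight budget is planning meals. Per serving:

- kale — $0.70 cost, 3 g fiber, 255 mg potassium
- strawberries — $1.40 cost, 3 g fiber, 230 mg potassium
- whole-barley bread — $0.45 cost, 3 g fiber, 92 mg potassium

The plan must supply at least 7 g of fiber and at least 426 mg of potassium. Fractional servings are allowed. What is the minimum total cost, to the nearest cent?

$1.37

For a min-cost LP with two ≥-constraints, a basic feasible solution has at most two positive variables.
kale only: max(7/3, 426/255) = 2.333 servings → $1.63.
strawberries only: max(7/3, 426/230) = 2.333 servings → $3.27.
whole-barley bread only: max(7/3, 426/92) = 4.63 servings → $2.08.
kale + strawberries: the both-tight solution has a negative serving — not a feasible corner.
kale + whole-barley bread with both tight: 1.297 servings and 1.037 servings → $1.37.
strawberries + whole-barley bread with both tight: 1.531 servings and 0.8019 servings → $2.50.
The minimum over all feasible corners is $1.37.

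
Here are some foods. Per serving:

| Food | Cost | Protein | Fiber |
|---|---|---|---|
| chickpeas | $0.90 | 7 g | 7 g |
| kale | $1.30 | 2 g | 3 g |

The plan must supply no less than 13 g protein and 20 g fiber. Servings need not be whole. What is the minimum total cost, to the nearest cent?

$2.57

Check every corner: each single food scaled to meet both minima, and each pair solved so both constraints bind.
chickpeas only: max(13/7, 20/7) = 2.857 servings → $2.57.
kale only: max(13/2, 20/3) = 6.667 servings → $8.67.
chickpeas + kale with both targets exact would need a negative amount; discard.
The minimum over all feasible corners is $2.57.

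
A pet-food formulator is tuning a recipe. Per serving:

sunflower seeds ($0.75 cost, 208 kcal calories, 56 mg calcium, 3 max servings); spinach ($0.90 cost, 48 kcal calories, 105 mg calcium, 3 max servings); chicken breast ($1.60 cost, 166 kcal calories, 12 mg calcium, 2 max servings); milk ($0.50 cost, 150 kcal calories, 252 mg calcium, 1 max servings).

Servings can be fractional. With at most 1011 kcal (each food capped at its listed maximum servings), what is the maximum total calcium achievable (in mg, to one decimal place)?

Calcium per kcal: spinach 2.188, milk 1.68, sunflower seeds 0.2692, chicken breast 0.07229.
Take 3 servings of spinach: uses 144 kcal, +315.0 mg calcium (running total 315.0 mg).
Take 1 serving of milk: uses 150 kcal, +252.0 mg calcium (running total 567.0 mg).
Take 3 servings of sunflower seeds: uses 624 kcal, +168.0 mg calcium (running total 735.0 mg).
Take 0.5602 servings of chicken breast: uses 93 kcal, +6.7 mg calcium (running total 741.7 mg).
Filling greedily by calcium-per-kcal is optimal for one linear limit, giving 741.7 mg.

741.7 mg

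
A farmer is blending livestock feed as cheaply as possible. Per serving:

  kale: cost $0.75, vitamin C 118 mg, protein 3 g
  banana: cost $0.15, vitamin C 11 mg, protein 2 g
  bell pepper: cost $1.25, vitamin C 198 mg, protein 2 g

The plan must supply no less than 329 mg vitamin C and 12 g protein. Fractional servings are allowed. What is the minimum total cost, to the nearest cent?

$2.26

Check every corner: each single food scaled to meet both minima, and each pair solved so both constraints bind.
kale only: max(329/118, 12/3) = 4 servings → $3.00.
banana only: max(329/11, 12/2) = 29.91 servings → $4.49.
bell pepper only: max(329/198, 12/2) = 6 servings → $7.50.
kale + banana with both tight: 2.591 servings and 2.113 servings → $2.26.
kale + bell pepper: intersection lies outside the first quadrant.
banana + bell pepper with both tight: 4.594 servings and 1.406 servings → $2.45.
The minimum over all feasible corners is $2.26.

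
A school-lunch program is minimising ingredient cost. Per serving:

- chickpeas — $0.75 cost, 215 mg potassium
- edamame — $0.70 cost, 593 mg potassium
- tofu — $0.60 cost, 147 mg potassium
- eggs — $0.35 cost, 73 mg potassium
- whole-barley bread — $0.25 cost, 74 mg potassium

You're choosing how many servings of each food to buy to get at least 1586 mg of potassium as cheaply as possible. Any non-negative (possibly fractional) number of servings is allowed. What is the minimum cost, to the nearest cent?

$1.87

Cost per mg of potassium: edamame $0.0012, whole-barley bread $0.0034, chickpeas $0.0035, tofu $0.0041, eggs $0.0048.
With no serving limits, use only edamame: 1586 mg / 593 mg = 2.675 servings × $0.70 = $1.87.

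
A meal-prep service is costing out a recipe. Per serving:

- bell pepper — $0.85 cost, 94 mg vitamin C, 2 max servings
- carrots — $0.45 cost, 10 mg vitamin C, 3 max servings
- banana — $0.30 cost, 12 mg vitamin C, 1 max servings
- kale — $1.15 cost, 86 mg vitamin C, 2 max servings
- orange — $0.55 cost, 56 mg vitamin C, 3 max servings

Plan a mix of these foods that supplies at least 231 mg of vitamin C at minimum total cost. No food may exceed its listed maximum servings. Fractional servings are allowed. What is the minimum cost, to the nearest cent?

$2.12

Cost per mg of vitamin C: bell pepper $0.0090, orange $0.0098, kale $0.0134, banana $0.0250, carrots $0.0450.
Take 2 servings of bell pepper: +188.0 mg vitamin C for $1.70 (total $1.70, still need 43.0 mg).
Take 0.7679 servings of orange: +43.0 mg vitamin C for $0.42 (total $2.12, still need 0.0 mg).
Filling from the cheapest source first is optimal under one linear minimum: $2.12.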